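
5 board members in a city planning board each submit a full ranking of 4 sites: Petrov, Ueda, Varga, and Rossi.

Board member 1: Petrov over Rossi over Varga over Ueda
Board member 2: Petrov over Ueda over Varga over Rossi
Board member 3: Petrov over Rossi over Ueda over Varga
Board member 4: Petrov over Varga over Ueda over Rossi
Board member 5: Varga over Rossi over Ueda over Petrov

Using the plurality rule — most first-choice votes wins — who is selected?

First-place vote totals:
  Petrov: 4
  Ueda: 0
  Varga: 1
  Rossi: 0
Petrov has the most first-place votes.

Petrov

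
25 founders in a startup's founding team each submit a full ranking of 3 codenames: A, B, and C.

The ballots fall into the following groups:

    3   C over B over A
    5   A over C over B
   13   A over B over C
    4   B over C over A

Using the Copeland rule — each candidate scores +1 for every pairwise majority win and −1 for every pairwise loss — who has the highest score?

Pairwise results:
  A vs B: A wins 18–7.
  A vs C: A wins 18–7.
  B vs C: B wins 17–8.
Copeland scores (wins − losses):
  A: 2 − 0 = 2
  B: 1 − 1 = 0
  C: 0 − 2 = -2
A has the best Copeland score.

A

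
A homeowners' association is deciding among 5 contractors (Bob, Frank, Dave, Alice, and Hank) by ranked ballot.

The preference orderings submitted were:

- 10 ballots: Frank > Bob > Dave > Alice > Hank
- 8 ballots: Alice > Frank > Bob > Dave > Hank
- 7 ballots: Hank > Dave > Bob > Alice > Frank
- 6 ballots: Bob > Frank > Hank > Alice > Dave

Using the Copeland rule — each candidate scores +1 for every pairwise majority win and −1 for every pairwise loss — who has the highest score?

Frank

Pairwise results:
  Bob vs Frank: Frank wins 18–13.
  Bob vs Dave: Bob wins 24–7.
  Bob vs Alice: Bob wins 23–8.
  Bob vs Hank: Bob wins 24–7.
  Frank vs Dave: Frank wins 24–7.
  Frank vs Alice: Frank wins 16–15.
  Frank vs Hank: Frank wins 24–7.
  Dave vs Alice: Dave wins 17–14.
  Dave vs Hank: Dave wins 18–13.
  Alice vs Hank: Alice wins 18–13.
Copeland scores (wins − losses):
  Bob: 3 − 1 = 2
  Frank: 4 − 0 = 4
  Dave: 2 − 2 = 0
  Alice: 1 − 3 = -2
  Hank: 0 − 4 = -4
Frank has the best Copeland score.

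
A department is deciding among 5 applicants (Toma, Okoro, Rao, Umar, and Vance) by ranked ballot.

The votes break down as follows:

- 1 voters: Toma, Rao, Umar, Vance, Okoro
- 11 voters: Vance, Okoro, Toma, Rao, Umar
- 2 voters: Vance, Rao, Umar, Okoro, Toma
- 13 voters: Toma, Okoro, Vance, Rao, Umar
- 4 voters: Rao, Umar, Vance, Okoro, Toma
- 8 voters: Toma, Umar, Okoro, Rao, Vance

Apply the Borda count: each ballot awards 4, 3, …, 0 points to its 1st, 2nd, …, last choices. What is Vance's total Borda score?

87

Borda scores:
  Toma: 4 + 11·2 + 2·0 + 13·4 + 4·0 + 8·4 = 110
  Okoro: 0 + 11·3 + 2·1 + 13·3 + 4·1 + 8·2 = 94
  Rao: 3 + 11·1 + 2·3 + 13·1 + 4·4 + 8·1 = 57
  Umar: 2 + 11·0 + 2·2 + 13·0 + 4·3 + 8·3 = 42
  Vance: 1 + 11·4 + 2·4 + 13·2 + 4·2 + 8·0 = 87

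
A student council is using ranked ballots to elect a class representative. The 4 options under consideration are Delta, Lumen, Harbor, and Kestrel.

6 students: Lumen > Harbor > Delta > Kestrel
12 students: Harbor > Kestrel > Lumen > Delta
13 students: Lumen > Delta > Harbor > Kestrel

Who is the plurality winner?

Lumen

First-place vote totals:
  Delta: 0
  Lumen: 19
  Harbor: 12
  Kestrel: 0
Lumen has the most first-place votes.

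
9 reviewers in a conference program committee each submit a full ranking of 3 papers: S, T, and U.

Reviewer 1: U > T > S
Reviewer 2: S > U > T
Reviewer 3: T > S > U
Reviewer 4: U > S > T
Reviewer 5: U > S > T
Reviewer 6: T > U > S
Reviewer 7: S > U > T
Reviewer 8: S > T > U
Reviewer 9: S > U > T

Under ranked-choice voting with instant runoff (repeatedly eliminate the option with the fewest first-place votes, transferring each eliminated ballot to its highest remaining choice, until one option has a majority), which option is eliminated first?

T

Round 1: S 4, U 3, T 2. T has the fewest and is eliminated.
Round 2: S 5, U 4. S has a majority.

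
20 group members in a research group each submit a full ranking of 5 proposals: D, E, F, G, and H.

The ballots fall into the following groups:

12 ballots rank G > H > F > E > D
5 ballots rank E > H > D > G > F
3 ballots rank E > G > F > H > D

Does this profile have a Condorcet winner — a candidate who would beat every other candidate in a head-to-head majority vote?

Yes

Head-to-head results (20 voters total):
D vs E: E wins 20–0.
D vs F: F wins 15–5.
D vs G: G wins 15–5.
D vs H: H wins 20–0.
E vs F: F wins 12–8.
E vs G: G wins 12–8.
E vs H: H wins 12–8.
F vs G: G wins 20–0.
F vs H: H wins 17–3.
G vs H: G wins 15–5.
G beats each rival — D (15–5), E (12–8), F (20–0), H (15–5) — so G is the Condorcet winner.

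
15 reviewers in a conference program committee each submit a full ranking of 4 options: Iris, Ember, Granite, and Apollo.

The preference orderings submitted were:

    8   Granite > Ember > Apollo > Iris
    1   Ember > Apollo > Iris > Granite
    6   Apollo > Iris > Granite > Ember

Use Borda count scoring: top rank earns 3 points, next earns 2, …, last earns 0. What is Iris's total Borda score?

13

Borda scores:
  Iris: 8·0 + 1 + 6·2 = 13
  Ember: 8·2 + 3 + 6·0 = 19
  Granite: 8·3 + 0 + 6·1 = 30
  Apollo: 8·1 + 2 + 6·3 = 28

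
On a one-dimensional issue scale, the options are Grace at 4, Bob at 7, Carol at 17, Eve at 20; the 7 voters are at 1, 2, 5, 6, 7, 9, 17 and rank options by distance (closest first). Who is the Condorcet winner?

With single-peaked preferences on a line, the Condorcet winner is the candidate closest to the median voter.
The median voter (position 6) is closest to Bob at 7.
Check: Bob vs Grace — voters closer to Bob: 4 of 7.

Bob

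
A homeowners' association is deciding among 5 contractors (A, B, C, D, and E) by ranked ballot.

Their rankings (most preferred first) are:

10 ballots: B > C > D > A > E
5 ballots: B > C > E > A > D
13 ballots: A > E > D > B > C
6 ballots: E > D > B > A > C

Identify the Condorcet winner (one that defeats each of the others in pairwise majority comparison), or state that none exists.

None — there is no Condorcet winner

Head-to-head results (34 voters total):
A vs B: B wins 21–13.
A vs C: A wins 19–15.
A vs D: A wins 18–16.
A vs E: A wins 23–11.
B vs C: B wins 34–0.
B vs D: D wins 19–15.
B vs E: E wins 19–15.
C vs D: D wins 19–15.
C vs E: E wins 19–15.
D vs E: E wins 24–10.
No candidate beats all others: A beats D beats B beats A, a majority cycle.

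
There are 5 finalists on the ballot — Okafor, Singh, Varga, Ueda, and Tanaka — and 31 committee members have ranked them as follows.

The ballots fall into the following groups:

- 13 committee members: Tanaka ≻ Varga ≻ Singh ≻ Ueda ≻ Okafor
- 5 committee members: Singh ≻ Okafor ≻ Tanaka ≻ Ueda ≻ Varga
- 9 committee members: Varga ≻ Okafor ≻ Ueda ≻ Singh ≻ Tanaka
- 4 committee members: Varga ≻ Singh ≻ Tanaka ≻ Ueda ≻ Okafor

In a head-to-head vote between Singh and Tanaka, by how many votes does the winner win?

Ballots ranking Singh above Tanaka: 5+9+4 = 18.
Ballots ranking Tanaka above Singh: 13.
Singh wins 18–13, a margin of 5.

5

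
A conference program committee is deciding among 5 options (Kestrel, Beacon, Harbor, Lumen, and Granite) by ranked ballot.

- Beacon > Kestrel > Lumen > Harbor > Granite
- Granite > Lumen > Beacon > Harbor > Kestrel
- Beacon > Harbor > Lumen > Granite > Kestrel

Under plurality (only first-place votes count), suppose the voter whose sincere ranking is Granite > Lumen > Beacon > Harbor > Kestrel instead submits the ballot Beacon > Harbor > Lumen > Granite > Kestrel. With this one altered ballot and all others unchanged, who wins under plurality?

First-place totals with the altered ballot: Kestrel 0, Beacon 3, Harbor 0, Lumen 0, Granite 0.
The winner is unchanged: still Beacon.

Beacon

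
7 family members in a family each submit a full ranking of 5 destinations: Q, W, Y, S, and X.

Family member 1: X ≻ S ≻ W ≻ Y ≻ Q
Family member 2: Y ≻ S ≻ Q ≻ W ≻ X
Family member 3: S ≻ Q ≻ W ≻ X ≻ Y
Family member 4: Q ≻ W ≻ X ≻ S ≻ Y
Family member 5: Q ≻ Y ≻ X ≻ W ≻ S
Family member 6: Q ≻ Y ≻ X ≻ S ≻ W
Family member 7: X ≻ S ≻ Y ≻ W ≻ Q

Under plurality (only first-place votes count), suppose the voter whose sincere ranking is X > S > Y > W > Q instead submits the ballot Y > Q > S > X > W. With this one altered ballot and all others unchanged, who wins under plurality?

First-place totals with the altered ballot: Q 3, W 0, Y 2, S 1, X 1.
The winner is unchanged: still Q.

Q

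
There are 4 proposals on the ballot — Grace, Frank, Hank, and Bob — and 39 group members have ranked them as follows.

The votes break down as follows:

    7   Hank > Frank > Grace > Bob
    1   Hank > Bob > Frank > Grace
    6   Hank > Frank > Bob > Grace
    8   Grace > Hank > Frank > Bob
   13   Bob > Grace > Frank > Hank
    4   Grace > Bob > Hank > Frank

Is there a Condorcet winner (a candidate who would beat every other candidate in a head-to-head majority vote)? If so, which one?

There is no Condorcet winner

Head-to-head results (39 voters total):
Grace vs Frank: Grace wins 25–14.
Grace vs Hank: Grace wins 25–14.
Grace vs Bob: Bob wins 20–19.
Frank vs Hank: Hank wins 26–13.
Frank vs Bob: Frank wins 21–18.
Hank vs Bob: Hank wins 22–17.
No candidate beats all others: Grace beats Frank beats Bob beats Grace, a majority cycle.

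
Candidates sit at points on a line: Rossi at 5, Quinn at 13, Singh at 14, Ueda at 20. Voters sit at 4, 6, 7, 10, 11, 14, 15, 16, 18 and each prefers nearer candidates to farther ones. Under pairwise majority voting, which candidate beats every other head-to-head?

Quinn

With single-peaked preferences on a line, the Condorcet winner is the candidate closest to the median voter.
The median voter (position 11) is closest to Quinn at 13.
Check: Quinn vs Ueda — voters closer to Quinn: 8 of 9.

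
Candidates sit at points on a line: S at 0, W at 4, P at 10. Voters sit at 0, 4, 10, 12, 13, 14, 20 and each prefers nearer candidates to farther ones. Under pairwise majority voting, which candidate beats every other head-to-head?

With single-peaked preferences on a line, the Condorcet winner is the candidate closest to the median voter.
The median voter (position 12) is closest to P at 10.
Check: P vs W — voters closer to P: 5 of 7.

P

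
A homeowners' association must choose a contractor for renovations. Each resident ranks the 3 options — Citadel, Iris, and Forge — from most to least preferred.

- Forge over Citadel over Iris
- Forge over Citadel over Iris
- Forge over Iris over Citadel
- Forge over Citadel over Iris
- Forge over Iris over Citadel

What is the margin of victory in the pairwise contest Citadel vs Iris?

1

Ballots ranking Citadel above Iris: 3.
Ballots ranking Iris above Citadel: 2.
Citadel wins 3–2, a margin of 1.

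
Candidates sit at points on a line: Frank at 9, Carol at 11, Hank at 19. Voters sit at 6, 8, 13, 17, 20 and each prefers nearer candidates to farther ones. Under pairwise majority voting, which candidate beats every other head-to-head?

Carol

With single-peaked preferences on a line, the Condorcet winner is the candidate closest to the median voter.
The median voter (position 13) is closest to Carol at 11.
Check: Carol vs Frank — voters closer to Carol: 3 of 5.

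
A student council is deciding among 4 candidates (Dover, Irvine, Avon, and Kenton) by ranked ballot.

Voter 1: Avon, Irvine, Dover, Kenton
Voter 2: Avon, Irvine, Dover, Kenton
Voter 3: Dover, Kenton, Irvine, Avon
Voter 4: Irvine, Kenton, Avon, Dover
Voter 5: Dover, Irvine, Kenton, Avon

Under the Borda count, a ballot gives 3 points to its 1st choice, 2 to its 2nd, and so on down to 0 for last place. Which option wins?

Irvine

Borda scores:
  Dover: 1 + 1 + 3 + 0 + 3 = 8
  Irvine: 2 + 2 + 1 + 3 + 2 = 10
  Avon: 3 + 3 + 0 + 1 + 0 = 7
  Kenton: 0 + 0 + 2 + 2 + 1 = 5
Irvine has the highest total.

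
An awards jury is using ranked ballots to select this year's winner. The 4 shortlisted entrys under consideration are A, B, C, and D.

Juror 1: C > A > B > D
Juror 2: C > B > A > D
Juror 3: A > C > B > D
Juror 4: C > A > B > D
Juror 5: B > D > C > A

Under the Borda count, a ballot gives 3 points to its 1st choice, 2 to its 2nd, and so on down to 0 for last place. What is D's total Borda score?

2

Borda scores:
  A: 2 + 1 + 3 + 2 + 0 = 8
  B: 1 + 2 + 1 + 1 + 3 = 8
  C: 3 + 3 + 2 + 3 + 1 = 12
  D: 0 + 0 + 0 + 0 + 2 = 2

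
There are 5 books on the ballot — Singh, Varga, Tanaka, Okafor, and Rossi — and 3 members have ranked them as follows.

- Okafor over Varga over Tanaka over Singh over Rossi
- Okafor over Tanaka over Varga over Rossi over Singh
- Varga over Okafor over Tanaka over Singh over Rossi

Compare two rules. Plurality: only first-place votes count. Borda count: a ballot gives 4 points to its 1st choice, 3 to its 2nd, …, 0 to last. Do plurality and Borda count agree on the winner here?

Yes

Plurality first-place counts: Singh 0, Varga 1, Tanaka 0, Okafor 2, Rossi 0 → Okafor.
Borda totals: Singh 2, Varga 9, Tanaka 7, Okafor 11, Rossi 1 → Okafor.
The two rules agree on Okafor.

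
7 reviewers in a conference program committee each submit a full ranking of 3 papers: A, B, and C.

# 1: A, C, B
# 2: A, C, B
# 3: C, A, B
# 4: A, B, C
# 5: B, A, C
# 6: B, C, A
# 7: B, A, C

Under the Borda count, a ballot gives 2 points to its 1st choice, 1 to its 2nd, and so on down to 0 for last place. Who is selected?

Borda scores:
  A: 2 + 2 + 1 + 2 + 1 + 0 + 1 = 9
  B: 0 + 0 + 0 + 1 + 2 + 2 + 2 = 7
  C: 1 + 1 + 2 + 0 + 0 + 1 + 0 = 5
A has the highest total.

A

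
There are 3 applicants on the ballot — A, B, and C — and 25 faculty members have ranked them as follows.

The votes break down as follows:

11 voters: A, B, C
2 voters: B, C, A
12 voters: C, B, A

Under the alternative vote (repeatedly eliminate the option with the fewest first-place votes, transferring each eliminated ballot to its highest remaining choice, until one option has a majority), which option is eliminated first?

B

Round 1: C 12, A 11, B 2. B has the fewest and is eliminated.
Round 2: C 14, A 11. C has a majority.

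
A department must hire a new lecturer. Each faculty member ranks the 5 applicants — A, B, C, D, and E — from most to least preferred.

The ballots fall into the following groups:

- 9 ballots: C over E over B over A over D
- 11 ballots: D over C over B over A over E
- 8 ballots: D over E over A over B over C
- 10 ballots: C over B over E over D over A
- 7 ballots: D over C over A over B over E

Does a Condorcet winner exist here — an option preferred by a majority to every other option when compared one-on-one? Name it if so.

Head-to-head results (45 voters total):
A vs B: B wins 30–15.
A vs C: C wins 37–8.
A vs D: D wins 36–9.
A vs E: E wins 27–18.
B vs C: C wins 37–8.
B vs D: D wins 26–19.
B vs E: B wins 28–17.
C vs D: D wins 26–19.
C vs E: C wins 37–8.
D vs E: D wins 26–19.
D beats each rival — A (36–9), B (26–19), C (26–19), E (26–19) — so D is the Condorcet winner.

D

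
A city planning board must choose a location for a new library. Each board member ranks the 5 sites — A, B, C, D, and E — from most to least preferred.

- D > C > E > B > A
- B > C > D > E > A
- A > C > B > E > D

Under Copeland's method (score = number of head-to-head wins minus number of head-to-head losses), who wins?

Pairwise results:
  A vs B: B wins 2–1.
  A vs C: C wins 2–1.
  A vs D: D wins 2–1.
  A vs E: E wins 2–1.
  B vs C: C wins 2–1.
  B vs D: B wins 2–1.
  B vs E: B wins 2–1.
  C vs D: C wins 2–1.
  C vs E: C wins 3–0.
  D vs E: D wins 2–1.
Copeland scores (wins − losses):
  A: 0 − 4 = -4
  B: 3 − 1 = 2
  C: 4 − 0 = 4
  D: 2 − 2 = 0
  E: 1 − 3 = -2
C has the best Copeland score.

C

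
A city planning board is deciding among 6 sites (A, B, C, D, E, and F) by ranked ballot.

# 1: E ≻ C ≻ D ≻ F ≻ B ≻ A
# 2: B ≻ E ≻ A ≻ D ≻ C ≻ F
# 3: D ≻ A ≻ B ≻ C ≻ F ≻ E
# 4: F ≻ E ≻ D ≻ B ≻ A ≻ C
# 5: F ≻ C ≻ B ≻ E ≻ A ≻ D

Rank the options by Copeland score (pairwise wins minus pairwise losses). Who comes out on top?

Pairwise results:
  A vs B: B wins 4–1.
  A vs C: A wins 3–2.
  A vs D: D wins 3–2.
  A vs E: E wins 4–1.
  A vs F: F wins 3–2.
  B vs C: B wins 3–2.
  B vs D: D wins 3–2.
  B vs E: B wins 3–2.
  B vs F: F wins 3–2.
  C vs D: D wins 3–2.
  C vs E: E wins 3–2.
  C vs F: C wins 3–2.
  D vs E: E wins 4–1.
  D vs F: D wins 3–2.
  E vs F: F wins 3–2.
Copeland scores (wins − losses):
  A: 1 − 4 = -3
  B: 3 − 2 = 1
  C: 1 − 4 = -3
  D: 4 − 1 = 3
  E: 3 − 2 = 1
  F: 3 − 2 = 1
D has the best Copeland score.

D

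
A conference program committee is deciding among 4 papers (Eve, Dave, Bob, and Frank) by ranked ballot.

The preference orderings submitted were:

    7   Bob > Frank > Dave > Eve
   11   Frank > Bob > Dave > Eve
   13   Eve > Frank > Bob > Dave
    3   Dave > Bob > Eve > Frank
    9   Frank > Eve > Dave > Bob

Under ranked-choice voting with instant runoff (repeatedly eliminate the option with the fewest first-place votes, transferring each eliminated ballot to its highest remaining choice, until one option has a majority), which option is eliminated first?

Round 1: Frank 20, Eve 13, Bob 7, Dave 3. Dave has the fewest and is eliminated.
Round 2: Frank 20, Eve 13, Bob 10. Bob has the fewest and is eliminated.
Round 3: Frank 27, Eve 16. Frank has a majority.

Dave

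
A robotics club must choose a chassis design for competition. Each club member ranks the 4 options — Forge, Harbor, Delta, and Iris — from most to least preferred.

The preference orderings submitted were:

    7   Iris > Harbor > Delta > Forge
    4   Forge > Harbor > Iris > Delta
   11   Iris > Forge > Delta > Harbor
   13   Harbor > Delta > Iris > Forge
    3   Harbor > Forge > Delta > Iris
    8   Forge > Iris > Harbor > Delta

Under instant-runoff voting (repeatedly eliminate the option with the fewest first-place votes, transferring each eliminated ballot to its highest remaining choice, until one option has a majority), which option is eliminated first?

Delta

Round 1: Iris 18, Harbor 16, Forge 12, Delta 0. Delta has the fewest and is eliminated.
Round 2: Iris 18, Harbor 16, Forge 12. Forge has the fewest and is eliminated.
Round 3: Iris 26, Harbor 20. Iris has a majority.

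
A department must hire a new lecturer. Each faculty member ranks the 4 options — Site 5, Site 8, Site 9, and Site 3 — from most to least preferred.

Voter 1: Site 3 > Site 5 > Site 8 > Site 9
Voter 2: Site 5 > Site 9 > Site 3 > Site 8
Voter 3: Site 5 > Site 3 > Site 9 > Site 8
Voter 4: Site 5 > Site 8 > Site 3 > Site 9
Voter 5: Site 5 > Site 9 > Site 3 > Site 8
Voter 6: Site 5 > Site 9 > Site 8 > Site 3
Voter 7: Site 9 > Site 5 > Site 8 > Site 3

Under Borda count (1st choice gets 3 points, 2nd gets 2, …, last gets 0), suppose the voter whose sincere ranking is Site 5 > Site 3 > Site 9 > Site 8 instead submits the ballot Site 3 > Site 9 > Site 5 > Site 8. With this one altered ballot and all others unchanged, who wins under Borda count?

Site 5

Borda totals with the altered ballot: Site 5 17, Site 8 5, Site 9 11, Site 3 9.
The winner is unchanged: still Site 5.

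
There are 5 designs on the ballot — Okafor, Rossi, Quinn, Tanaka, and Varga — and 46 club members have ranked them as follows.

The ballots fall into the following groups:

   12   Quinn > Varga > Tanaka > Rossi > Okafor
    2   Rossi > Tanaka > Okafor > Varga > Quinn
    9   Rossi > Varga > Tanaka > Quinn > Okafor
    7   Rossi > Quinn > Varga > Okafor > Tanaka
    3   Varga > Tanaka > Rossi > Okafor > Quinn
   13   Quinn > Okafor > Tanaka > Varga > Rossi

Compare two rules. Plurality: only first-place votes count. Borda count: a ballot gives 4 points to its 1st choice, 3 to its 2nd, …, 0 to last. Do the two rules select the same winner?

Yes

Plurality first-place counts: Okafor 0, Rossi 18, Quinn 25, Tanaka 0, Varga 3 → Quinn.
Borda totals: Okafor 53, Rossi 90, Quinn 130, Tanaka 83, Varga 104 → Quinn.
The two rules agree on Quinn.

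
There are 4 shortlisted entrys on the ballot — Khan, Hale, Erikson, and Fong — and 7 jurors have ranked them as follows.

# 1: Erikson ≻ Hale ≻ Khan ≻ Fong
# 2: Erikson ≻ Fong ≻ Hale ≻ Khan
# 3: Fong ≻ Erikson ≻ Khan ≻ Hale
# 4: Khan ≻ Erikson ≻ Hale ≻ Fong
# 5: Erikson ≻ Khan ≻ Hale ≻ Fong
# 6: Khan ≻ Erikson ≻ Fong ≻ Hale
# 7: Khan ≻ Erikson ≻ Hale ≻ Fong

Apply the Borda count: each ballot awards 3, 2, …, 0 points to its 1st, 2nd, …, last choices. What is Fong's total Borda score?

6

Borda scores:
  Khan: 1 + 0 + 1 + 3 + 2 + 3 + 3 = 13
  Hale: 2 + 1 + 0 + 1 + 1 + 0 + 1 = 6
  Erikson: 3 + 3 + 2 + 2 + 3 + 2 + 2 = 17
  Fong: 0 + 2 + 3 + 0 + 0 + 1 + 0 = 6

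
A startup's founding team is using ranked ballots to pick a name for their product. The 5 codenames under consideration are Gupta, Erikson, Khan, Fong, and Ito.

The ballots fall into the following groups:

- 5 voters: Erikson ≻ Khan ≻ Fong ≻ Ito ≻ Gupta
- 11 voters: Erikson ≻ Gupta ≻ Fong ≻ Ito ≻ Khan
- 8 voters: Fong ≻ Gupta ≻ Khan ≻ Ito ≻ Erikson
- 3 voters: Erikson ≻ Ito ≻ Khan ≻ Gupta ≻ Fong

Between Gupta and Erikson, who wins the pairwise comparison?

Ballots ranking Gupta above Erikson: 8.
Ballots ranking Erikson above Gupta: 5+11+3 = 19.
Erikson wins the head-to-head, 19–8.

Erikson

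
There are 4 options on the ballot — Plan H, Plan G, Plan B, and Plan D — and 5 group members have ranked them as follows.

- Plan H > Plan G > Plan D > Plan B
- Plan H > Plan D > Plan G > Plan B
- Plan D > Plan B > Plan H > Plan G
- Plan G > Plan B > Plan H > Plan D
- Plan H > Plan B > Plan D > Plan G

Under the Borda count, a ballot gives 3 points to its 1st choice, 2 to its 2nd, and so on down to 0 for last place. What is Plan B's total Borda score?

6

Borda scores:
  Plan H: 3 + 3 + 1 + 1 + 3 = 11
  Plan G: 2 + 1 + 0 + 3 + 0 = 6
  Plan B: 0 + 0 + 2 + 2 + 2 = 6
  Plan D: 1 + 2 + 3 + 0 + 1 = 7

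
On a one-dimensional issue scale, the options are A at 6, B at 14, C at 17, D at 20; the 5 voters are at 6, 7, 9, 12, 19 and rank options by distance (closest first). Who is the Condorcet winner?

A

With single-peaked preferences on a line, the Condorcet winner is the candidate closest to the median voter.
The median voter (position 9) is closest to A at 6.
Check: A vs B — voters closer to A: 3 of 5.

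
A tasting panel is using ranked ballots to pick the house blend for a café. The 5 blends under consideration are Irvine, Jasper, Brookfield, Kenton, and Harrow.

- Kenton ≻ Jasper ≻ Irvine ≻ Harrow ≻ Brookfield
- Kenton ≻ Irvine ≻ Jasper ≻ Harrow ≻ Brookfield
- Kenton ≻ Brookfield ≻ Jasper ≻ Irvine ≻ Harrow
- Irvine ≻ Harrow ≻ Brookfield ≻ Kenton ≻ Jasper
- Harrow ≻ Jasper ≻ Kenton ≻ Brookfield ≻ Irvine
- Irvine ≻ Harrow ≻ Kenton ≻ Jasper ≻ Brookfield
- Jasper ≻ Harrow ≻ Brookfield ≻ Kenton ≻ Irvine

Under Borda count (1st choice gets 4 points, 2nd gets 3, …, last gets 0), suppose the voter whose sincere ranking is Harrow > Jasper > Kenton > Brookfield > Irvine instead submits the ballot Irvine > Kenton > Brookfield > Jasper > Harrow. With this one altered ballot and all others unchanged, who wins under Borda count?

Kenton

Borda totals with the altered ballot: Irvine 18, Jasper 13, Brookfield 9, Kenton 19, Harrow 11.
The winner is unchanged: still Kenton.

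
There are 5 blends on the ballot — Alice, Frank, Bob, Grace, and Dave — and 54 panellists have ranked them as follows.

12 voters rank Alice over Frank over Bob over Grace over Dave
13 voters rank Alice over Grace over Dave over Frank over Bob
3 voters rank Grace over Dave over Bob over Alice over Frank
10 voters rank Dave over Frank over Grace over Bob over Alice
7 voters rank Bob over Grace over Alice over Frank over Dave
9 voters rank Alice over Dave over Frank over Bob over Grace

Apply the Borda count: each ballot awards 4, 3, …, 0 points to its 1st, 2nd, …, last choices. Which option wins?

Borda scores:
  Alice: 12·4 + 13·4 + 3·1 + 10·0 + 7·2 + 9·4 = 153
  Frank: 12·3 + 13·1 + 3·0 + 10·3 + 7·1 + 9·2 = 104
  Bob: 12·2 + 13·0 + 3·2 + 10·1 + 7·4 + 9·1 = 77
  Grace: 12·1 + 13·3 + 3·4 + 10·2 + 7·3 + 9·0 = 104
  Dave: 12·0 + 13·2 + 3·3 + 10·4 + 7·0 + 9·3 = 102
Alice has the highest total.

Alice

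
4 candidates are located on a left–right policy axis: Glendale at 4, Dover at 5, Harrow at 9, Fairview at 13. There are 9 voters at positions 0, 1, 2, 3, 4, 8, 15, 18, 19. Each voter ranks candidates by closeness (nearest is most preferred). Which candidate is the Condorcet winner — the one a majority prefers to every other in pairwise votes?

Glendale

With single-peaked preferences on a line, the Condorcet winner is the candidate closest to the median voter.
The median voter (position 4) is closest to Glendale at 4.
Check: Glendale vs Dover — voters closer to Glendale: 5 of 9.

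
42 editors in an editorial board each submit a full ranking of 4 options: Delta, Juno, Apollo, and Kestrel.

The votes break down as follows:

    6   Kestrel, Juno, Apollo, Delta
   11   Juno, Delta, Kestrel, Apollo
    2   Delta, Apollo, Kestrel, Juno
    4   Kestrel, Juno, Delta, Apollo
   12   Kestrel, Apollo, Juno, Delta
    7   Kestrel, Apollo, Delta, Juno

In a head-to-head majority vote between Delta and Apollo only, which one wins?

Apollo

Ballots ranking Delta above Apollo: 11+2+4 = 17.
Ballots ranking Apollo above Delta: 6+12+7 = 25.
Apollo wins the head-to-head, 25–17.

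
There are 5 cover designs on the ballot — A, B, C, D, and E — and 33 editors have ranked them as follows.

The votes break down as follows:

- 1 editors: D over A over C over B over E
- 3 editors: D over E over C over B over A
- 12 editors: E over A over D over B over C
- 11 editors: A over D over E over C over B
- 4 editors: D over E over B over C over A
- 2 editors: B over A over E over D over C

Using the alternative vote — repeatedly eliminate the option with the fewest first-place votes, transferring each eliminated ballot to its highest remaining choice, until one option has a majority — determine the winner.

Round 1: E 12, A 11, D 8, B 2, C 0. C has the fewest and is eliminated.
Round 2: E 12, A 11, D 8, B 2. B has the fewest and is eliminated.
Round 3: A 13, E 12, D 8. D has the fewest and is eliminated.
Round 4: E 19, A 14. E has a majority.

E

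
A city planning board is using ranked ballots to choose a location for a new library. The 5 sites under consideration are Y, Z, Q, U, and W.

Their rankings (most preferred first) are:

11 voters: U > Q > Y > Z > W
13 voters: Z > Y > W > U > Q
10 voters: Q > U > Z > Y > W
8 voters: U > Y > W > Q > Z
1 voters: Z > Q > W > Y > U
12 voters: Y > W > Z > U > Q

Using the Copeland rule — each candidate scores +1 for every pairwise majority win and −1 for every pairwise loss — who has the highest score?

Pairwise results:
  Y vs Z: Y wins 31–24.
  Y vs Q: Y wins 33–22.
  Y vs U: U wins 29–26.
  Y vs W: Y wins 54–1.
  Z vs Q: Q wins 29–26.
  Z vs U: U wins 29–26.
  Z vs W: Z wins 35–20.
  Q vs U: U wins 44–11.
  Q vs W: W wins 33–22.
  U vs W: U wins 29–26.
Copeland scores (wins − losses):
  Y: 3 − 1 = 2
  Z: 1 − 3 = -2
  Q: 1 − 3 = -2
  U: 4 − 0 = 4
  W: 1 − 3 = -2
U has the best Copeland score.

U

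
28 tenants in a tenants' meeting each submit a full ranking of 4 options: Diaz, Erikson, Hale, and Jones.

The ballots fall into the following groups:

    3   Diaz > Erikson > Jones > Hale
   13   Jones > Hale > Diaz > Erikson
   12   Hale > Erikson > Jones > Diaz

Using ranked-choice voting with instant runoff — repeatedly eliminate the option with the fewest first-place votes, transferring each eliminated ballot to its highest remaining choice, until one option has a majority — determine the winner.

Round 1: Jones 13, Hale 12, Diaz 3, Erikson 0. Erikson has the fewest and is eliminated.
Round 2: Jones 13, Hale 12, Diaz 3. Diaz has the fewest and is eliminated.
Round 3: Jones 16, Hale 12. Jones has a majority.

Jones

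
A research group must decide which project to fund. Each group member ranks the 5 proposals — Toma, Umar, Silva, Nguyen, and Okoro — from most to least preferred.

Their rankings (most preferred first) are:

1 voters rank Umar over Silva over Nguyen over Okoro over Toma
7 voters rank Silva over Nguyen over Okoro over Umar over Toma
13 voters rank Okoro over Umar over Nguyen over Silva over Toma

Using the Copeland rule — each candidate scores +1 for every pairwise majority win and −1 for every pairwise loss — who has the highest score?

Pairwise results:
  Toma vs Umar: Umar wins 21–0.
  Toma vs Silva: Silva wins 21–0.
  Toma vs Nguyen: Nguyen wins 21–0.
  Toma vs Okoro: Okoro wins 21–0.
  Umar vs Silva: Umar wins 14–7.
  Umar vs Nguyen: Umar wins 14–7.
  Umar vs Okoro: Okoro wins 20–1.
  Silva vs Nguyen: Nguyen wins 13–8.
  Silva vs Okoro: Okoro wins 13–8.
  Nguyen vs Okoro: Okoro wins 13–8.
Copeland scores (wins − losses):
  Toma: 0 − 4 = -4
  Umar: 3 − 1 = 2
  Silva: 1 − 3 = -2
  Nguyen: 2 − 2 = 0
  Okoro: 4 − 0 = 4
Okoro has the best Copeland score.

Okoro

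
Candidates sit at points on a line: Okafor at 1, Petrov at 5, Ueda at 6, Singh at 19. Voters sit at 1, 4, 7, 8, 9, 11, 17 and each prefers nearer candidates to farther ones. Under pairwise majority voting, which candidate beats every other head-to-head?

Ueda

With single-peaked preferences on a line, the Condorcet winner is the candidate closest to the median voter.
The median voter (position 8) is closest to Ueda at 6.
Check: Ueda vs Singh — voters closer to Ueda: 6 of 7.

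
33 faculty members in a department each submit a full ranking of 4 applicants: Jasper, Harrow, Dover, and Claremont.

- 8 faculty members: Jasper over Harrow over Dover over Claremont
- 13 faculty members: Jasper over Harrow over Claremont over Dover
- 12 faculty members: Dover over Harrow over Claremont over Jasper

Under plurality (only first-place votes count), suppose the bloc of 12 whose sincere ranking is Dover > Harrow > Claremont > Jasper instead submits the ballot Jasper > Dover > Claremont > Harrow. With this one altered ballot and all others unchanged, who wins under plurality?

Jasper

First-place totals with the altered ballot: Jasper 33, Harrow 0, Dover 0, Claremont 0.
The winner is unchanged: still Jasper.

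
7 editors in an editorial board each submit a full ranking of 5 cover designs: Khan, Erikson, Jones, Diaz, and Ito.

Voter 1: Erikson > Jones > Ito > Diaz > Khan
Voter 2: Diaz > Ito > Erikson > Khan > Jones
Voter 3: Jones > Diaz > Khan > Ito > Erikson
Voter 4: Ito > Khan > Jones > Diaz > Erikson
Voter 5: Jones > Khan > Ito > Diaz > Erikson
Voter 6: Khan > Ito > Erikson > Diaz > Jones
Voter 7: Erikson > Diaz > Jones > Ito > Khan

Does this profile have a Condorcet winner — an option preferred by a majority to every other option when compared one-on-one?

No

Head-to-head results (7 voters total):
Khan vs Erikson: Khan wins 4–3.
Khan vs Jones: Jones wins 4–3.
Khan vs Diaz: Diaz wins 4–3.
Khan vs Ito: Ito wins 4–3.
Erikson vs Jones: Erikson wins 4–3.
Erikson vs Diaz: Diaz wins 4–3.
Erikson vs Ito: Ito wins 5–2.
Jones vs Diaz: Jones wins 4–3.
Jones vs Ito: Jones wins 4–3.
Diaz vs Ito: Ito wins 4–3.
No candidate beats all others: Khan beats Erikson beats Jones beats Khan, a majority cycle.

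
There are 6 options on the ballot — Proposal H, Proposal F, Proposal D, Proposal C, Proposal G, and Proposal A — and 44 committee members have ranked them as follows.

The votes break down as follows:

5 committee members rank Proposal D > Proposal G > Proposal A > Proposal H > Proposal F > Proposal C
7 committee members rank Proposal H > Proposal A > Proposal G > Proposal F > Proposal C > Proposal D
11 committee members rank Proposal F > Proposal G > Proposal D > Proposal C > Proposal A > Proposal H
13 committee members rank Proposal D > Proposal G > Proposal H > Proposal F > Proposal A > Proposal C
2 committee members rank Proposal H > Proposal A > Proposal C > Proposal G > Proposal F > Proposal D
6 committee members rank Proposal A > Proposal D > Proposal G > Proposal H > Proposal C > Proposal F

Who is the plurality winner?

First-place vote totals:
  Proposal H: 9
  Proposal F: 11
  Proposal D: 18
  Proposal C: 0
  Proposal G: 0
  Proposal A: 6
Proposal D has the most first-place votes.

Proposal D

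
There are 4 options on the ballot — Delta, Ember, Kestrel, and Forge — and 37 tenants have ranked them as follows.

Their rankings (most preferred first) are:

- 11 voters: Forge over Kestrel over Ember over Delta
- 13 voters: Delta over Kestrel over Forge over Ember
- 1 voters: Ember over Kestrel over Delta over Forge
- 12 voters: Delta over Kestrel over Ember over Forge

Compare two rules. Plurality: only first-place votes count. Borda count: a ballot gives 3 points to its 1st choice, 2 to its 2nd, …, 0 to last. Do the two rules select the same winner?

Yes

Plurality first-place counts: Delta 25, Ember 1, Kestrel 0, Forge 11 → Delta.
Borda totals: Delta 76, Ember 26, Kestrel 74, Forge 46 → Delta.
The two rules agree on Delta.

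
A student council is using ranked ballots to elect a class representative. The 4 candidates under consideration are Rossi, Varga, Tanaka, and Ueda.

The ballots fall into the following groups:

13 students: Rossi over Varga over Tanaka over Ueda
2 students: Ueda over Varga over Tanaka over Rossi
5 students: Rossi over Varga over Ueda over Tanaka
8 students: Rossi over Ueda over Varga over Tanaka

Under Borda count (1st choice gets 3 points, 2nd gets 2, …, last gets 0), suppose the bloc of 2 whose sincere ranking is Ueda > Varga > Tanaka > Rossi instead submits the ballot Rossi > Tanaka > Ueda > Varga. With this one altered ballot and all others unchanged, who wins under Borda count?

Borda totals with the altered ballot: Rossi 84, Varga 44, Tanaka 17, Ueda 23.
The winner is unchanged: still Rossi.

Rossi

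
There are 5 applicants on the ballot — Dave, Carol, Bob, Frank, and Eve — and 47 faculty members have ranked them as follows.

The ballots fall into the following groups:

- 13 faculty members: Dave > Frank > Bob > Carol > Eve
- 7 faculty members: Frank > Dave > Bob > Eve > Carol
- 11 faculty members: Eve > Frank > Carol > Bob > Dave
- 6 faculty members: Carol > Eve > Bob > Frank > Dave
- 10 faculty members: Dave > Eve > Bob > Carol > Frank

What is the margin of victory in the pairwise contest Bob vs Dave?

13

Ballots ranking Bob above Dave: 11+6 = 17.
Ballots ranking Dave above Bob: 13+7+10 = 30.
Dave wins 30–17, a margin of 13.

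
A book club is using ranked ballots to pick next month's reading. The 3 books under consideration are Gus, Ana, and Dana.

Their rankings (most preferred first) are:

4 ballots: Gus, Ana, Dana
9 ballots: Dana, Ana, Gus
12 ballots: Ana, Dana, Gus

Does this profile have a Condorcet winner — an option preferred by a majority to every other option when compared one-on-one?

Yes

Head-to-head results (25 voters total):
Gus vs Ana: Ana wins 21–4.
Gus vs Dana: Dana wins 21–4.
Ana vs Dana: Ana wins 16–9.
Ana beats each rival — Gus (21–4), Dana (16–9) — so Ana is the Condorcet winner.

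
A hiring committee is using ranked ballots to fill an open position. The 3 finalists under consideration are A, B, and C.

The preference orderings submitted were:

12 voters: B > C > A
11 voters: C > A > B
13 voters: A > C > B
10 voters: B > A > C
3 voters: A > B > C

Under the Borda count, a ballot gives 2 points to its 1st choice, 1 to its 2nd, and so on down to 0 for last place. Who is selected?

Borda scores:
  A: 12·0 + 11·1 + 13·2 + 10·1 + 3·2 = 53
  B: 12·2 + 11·0 + 13·0 + 10·2 + 3·1 = 47
  C: 12·1 + 11·2 + 13·1 + 10·0 + 3·0 = 47
A has the highest total.

A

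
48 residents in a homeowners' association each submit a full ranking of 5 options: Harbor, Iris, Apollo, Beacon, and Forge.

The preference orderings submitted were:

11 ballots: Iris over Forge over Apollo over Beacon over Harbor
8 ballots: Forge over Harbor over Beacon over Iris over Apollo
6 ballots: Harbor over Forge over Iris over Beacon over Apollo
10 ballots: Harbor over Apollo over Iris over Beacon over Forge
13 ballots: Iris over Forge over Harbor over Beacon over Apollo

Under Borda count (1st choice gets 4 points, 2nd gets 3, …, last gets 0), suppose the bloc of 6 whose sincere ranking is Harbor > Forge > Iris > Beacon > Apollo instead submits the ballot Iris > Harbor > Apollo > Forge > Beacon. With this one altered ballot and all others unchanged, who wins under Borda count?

Iris

Borda totals with the altered ballot: Harbor 108, Iris 148, Apollo 64, Beacon 50, Forge 110.
The winner is unchanged: still Iris.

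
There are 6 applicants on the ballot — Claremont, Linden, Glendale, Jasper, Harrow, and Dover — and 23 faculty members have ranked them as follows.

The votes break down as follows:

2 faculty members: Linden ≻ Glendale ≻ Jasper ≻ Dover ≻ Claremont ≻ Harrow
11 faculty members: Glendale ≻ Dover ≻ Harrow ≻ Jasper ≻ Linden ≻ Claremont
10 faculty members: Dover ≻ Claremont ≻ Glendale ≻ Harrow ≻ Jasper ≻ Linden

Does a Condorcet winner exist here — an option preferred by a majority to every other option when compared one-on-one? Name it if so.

Glendale

Head-to-head results (23 voters total):
Claremont vs Linden: Linden wins 13–10.
Claremont vs Glendale: Glendale wins 13–10.
Claremont vs Jasper: Jasper wins 13–10.
Claremont vs Harrow: Claremont wins 12–11.
Claremont vs Dover: Dover wins 23–0.
Linden vs Glendale: Glendale wins 21–2.
Linden vs Jasper: Jasper wins 21–2.
Linden vs Harrow: Harrow wins 21–2.
Linden vs Dover: Dover wins 21–2.
Glendale vs Jasper: Glendale wins 23–0.
Glendale vs Harrow: Glendale wins 23–0.
Glendale vs Dover: Glendale wins 13–10.
Jasper vs Harrow: Harrow wins 21–2.
Jasper vs Dover: Dover wins 21–2.
Harrow vs Dover: Dover wins 23–0.
Glendale beats each rival — Claremont (13–10), Linden (21–2), Jasper (23–0), Harrow (23–0), Dover (13–10) — so Glendale is the Condorcet winner.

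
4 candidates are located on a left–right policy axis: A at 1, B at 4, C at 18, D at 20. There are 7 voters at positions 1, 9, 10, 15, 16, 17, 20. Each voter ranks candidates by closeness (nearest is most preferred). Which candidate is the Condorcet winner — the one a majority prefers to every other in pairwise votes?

With single-peaked preferences on a line, the Condorcet winner is the candidate closest to the median voter.
The median voter (position 15) is closest to C at 18.
Check: C vs D — voters closer to C: 6 of 7.

C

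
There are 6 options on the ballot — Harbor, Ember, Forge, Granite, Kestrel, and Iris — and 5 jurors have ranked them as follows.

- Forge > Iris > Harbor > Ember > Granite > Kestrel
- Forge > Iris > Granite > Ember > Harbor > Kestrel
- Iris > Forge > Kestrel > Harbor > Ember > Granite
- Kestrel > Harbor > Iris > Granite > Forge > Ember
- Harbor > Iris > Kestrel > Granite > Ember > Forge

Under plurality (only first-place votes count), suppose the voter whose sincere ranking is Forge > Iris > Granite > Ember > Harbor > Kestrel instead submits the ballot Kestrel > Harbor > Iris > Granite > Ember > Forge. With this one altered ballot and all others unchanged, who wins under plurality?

First-place totals with the altered ballot: Harbor 1, Ember 0, Forge 1, Granite 0, Kestrel 2, Iris 1.
The switch changes the winner from Forge to Kestrel.

Kestrel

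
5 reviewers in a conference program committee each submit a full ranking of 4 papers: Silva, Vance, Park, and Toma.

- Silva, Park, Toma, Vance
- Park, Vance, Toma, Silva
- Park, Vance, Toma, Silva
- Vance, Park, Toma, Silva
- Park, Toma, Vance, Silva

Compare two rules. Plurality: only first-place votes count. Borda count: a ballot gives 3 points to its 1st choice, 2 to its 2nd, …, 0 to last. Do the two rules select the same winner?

Plurality first-place counts: Silva 1, Vance 1, Park 3, Toma 0 → Park.
Borda totals: Silva 3, Vance 8, Park 13, Toma 6 → Park.
The two rules agree on Park.

Yes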